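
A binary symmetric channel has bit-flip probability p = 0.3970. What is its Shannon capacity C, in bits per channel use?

For BSC with error probability p:
C = 1 - H(p) where H(p) is binary entropy
H(0.3970) = -0.3970 × log₂(0.3970) - 0.6030 × log₂(0.6030)
H(p) = 0.9692
C = 1 - 0.9692 = 0.0308 bits/use


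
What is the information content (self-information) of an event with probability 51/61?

Information content I(x) = -log₂(p(x))
I = -log₂(51/61) = -log₂(0.8361)
I = 0.2583 bits


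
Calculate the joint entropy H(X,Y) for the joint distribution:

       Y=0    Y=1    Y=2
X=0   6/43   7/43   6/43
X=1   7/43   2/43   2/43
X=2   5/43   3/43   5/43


H(X,Y) = -Σ p(x,y) log₂ p(x,y)
  p(0,0)=6/43: -0.1395 × log₂(0.1395) = 0.3965
  p(0,1)=7/43: -0.1628 × log₂(0.1628) = 0.4263
  p(0,2)=6/43: -0.1395 × log₂(0.1395) = 0.3965
  p(1,0)=7/43: -0.1628 × log₂(0.1628) = 0.4263
  p(1,1)=2/43: -0.0465 × log₂(0.0465) = 0.2059
  p(1,2)=2/43: -0.0465 × log₂(0.0465) = 0.2059
  p(2,0)=5/43: -0.1163 × log₂(0.1163) = 0.3610
  p(2,1)=3/43: -0.0698 × log₂(0.0698) = 0.2680
  p(2,2)=5/43: -0.1163 × log₂(0.1163) = 0.3610
H(X,Y) = 3.0473 bits


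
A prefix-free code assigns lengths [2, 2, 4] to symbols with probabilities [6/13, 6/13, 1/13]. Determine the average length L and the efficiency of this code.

Average length L = Σ p_i × l_i = 2.1538 bits
Entropy H = 1.3143 bits
Efficiency η = H/L × 100% = 61.02%


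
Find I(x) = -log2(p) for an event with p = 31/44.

Information content I(x) = -log₂(p(x))
I = -log₂(31/44) = -log₂(0.7045)
I = 0.5052 bits


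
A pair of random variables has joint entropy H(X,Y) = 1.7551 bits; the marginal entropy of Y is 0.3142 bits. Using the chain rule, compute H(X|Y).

Chain rule: H(X,Y) = H(X|Y) + H(Y)
H(X|Y) = H(X,Y) - H(Y) = 1.7551 - 0.3142 = 1.4409 bits


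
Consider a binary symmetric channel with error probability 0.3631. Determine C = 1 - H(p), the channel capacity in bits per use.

For BSC with error probability p:
C = 1 - H(p) where H(p) is binary entropy
H(0.3631) = -0.3631 × log₂(0.3631) - 0.6369 × log₂(0.6369)
H(p) = 0.9452
C = 1 - 0.9452 = 0.0548 bits/use


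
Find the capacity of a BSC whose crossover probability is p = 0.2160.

For BSC with error probability p:
C = 1 - H(p) where H(p) is binary entropy
H(0.2160) = -0.2160 × log₂(0.2160) - 0.7840 × log₂(0.7840)
H(p) = 0.7528
C = 1 - 0.7528 = 0.2472 bits/use


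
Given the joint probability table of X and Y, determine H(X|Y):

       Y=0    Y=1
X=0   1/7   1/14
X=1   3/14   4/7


H(X|Y) = Σ_y p(y) H(X|Y=y)
  p(Y=0) = 5/14, H(X|Y=0) = 0.9710
  p(Y=1) = 9/14, H(X|Y=1) = 0.5033
H(X|Y) = 0.3571×0.9710 + 0.6429×0.5033 = 0.6703 bits


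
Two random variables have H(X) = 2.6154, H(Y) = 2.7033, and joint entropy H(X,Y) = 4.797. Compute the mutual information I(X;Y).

I(X;Y) = H(X) + H(Y) - H(X,Y)
I(X;Y) = 2.6154 + 2.7033 - 4.797 = 0.5217 bits


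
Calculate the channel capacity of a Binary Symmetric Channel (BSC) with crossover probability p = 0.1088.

For BSC with error probability p:
C = 1 - H(p) where H(p) is binary entropy
H(0.1088) = -0.1088 × log₂(0.1088) - 0.8912 × log₂(0.8912)
H(p) = 0.4963
C = 1 - 0.4963 = 0.5037 bits/use


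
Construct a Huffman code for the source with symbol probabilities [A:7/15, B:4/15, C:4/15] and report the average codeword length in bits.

Huffman tree construction:
Combine smallest probabilities repeatedly
Resulting codes:
  A: 0 (length 1)
  B: 10 (length 2)
  C: 11 (length 2)
Average length = Σ p(s) × length(s) = 1.5333 bits


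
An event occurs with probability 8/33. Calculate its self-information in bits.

Information content I(x) = -log₂(p(x))
I = -log₂(8/33) = -log₂(0.2424)
I = 2.0444 bits


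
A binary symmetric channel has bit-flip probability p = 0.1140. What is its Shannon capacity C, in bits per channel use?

For BSC with error probability p:
C = 1 - H(p) where H(p) is binary entropy
H(0.1140) = -0.1140 × log₂(0.1140) - 0.8860 × log₂(0.8860)
H(p) = 0.5119
C = 1 - 0.5119 = 0.4881 bits/use


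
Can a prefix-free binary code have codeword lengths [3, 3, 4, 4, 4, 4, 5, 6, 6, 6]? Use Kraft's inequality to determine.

Kraft inequality: Σ 2^(-l_i) ≤ 1 for prefix-free code
Calculating: 2^(-3) + 2^(-3) + 2^(-4) + 2^(-4) + 2^(-4) + 2^(-4) + 2^(-5) + 2^(-6) + 2^(-6) + 2^(-6)
= 0.125 + 0.125 + 0.0625 + 0.0625 + 0.0625 + 0.0625 + 0.03125 + 0.015625 + 0.015625 + 0.015625
= 0.5781
Since 0.5781 ≤ 1, prefix-free code exists


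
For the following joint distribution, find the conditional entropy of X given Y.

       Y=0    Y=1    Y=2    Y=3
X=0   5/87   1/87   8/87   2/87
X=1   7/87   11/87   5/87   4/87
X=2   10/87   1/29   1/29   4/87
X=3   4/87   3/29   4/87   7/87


H(X|Y) = Σ_y p(y) H(X|Y=y)
  p(Y=0) = 26/87, H(X|Y=0) = 1.9127
  p(Y=1) = 8/29, H(X|Y=1) = 1.6125
  p(Y=2) = 20/87, H(X|Y=2) = 1.9037
  p(Y=3) = 17/87, H(X|Y=3) = 1.8727
H(X|Y) = 0.2989×1.9127 + 0.2759×1.6125 + 0.2299×1.9037 + 0.1954×1.8727 = 1.8200 bits


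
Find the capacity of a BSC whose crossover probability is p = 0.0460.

For BSC with error probability p:
C = 1 - H(p) where H(p) is binary entropy
H(0.0460) = -0.0460 × log₂(0.0460) - 0.9540 × log₂(0.9540)
H(p) = 0.2692
C = 1 - 0.2692 = 0.7308 bits/use


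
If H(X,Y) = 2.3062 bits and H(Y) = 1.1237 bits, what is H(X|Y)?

Chain rule: H(X,Y) = H(X|Y) + H(Y)
H(X|Y) = H(X,Y) - H(Y) = 2.3062 - 1.1237 = 1.1825 bits


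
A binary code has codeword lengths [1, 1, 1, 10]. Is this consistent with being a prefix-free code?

Kraft inequality: Σ 2^(-l_i) ≤ 1 for prefix-free code
Calculating: 2^(-1) + 2^(-1) + 2^(-1) + 2^(-10)
= 0.5 + 0.5 + 0.5 + 0.0009765625
= 1.5010
Since 1.5010 > 1, prefix-free code does not exist


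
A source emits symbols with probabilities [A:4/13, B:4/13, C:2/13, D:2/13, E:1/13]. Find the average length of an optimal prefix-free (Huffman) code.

Huffman tree construction:
Combine smallest probabilities repeatedly
Resulting codes:
  A: 10 (length 2)
  B: 11 (length 2)
  C: 011 (length 3)
  D: 00 (length 2)
  E: 010 (length 3)
Average length = Σ p(s) × length(s) = 2.2308 bits


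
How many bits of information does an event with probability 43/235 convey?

Information content I(x) = -log₂(p(x))
I = -log₂(43/235) = -log₂(0.1830)
I = 2.4503 bits


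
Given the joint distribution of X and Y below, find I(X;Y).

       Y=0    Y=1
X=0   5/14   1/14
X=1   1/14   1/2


H(X) = 0.9852, H(Y) = 0.9852, H(X,Y) = 1.5744
I(X;Y) = H(X) + H(Y) - H(X,Y) = 0.3960 bits


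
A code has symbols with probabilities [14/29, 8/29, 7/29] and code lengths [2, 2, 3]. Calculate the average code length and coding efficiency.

Average length L = Σ p_i × l_i = 2.2414 bits
Entropy H = 1.5147 bits
Efficiency η = H/L × 100% = 67.58%


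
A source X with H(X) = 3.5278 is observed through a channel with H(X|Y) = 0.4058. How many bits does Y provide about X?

I(X;Y) = H(X) - H(X|Y)
I(X;Y) = 3.5278 - 0.4058 = 3.122 bits


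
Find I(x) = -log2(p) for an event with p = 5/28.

Information content I(x) = -log₂(p(x))
I = -log₂(5/28) = -log₂(0.1786)
I = 2.4854 bits


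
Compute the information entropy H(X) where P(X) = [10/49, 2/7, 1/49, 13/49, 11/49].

H(X) = -Σ p(x) log₂ p(x)
  -10/49 × log₂(10/49) = 0.4679
  -2/7 × log₂(2/7) = 0.5164
  -1/49 × log₂(1/49) = 0.1146
  -13/49 × log₂(13/49) = 0.5079
  -11/49 × log₂(11/49) = 0.4838
H(X) = 2.0906 bits


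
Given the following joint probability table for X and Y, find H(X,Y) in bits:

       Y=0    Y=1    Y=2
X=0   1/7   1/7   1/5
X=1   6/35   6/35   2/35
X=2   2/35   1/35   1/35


H(X,Y) = -Σ p(x,y) log₂ p(x,y)
  p(0,0)=1/7: -0.1429 × log₂(0.1429) = 0.4011
  p(0,1)=1/7: -0.1429 × log₂(0.1429) = 0.4011
  p(0,2)=1/5: -0.2000 × log₂(0.2000) = 0.4644
  p(1,0)=6/35: -0.1714 × log₂(0.1714) = 0.4362
  p(1,1)=6/35: -0.1714 × log₂(0.1714) = 0.4362
  p(1,2)=2/35: -0.0571 × log₂(0.0571) = 0.2360
  p(2,0)=2/35: -0.0571 × log₂(0.0571) = 0.2360
  p(2,1)=1/35: -0.0286 × log₂(0.0286) = 0.1466
  p(2,2)=1/35: -0.0286 × log₂(0.0286) = 0.1466
H(X,Y) = 2.9038 bits


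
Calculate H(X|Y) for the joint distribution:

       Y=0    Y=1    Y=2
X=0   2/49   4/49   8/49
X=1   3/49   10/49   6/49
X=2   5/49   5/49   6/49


H(X|Y) = Σ_y p(y) H(X|Y=y)
  p(Y=0) = 10/49, H(X|Y=0) = 1.4855
  p(Y=1) = 19/49, H(X|Y=1) = 1.4675
  p(Y=2) = 20/49, H(X|Y=2) = 1.5710
H(X|Y) = 0.2041×1.4855 + 0.3878×1.4675 + 0.4082×1.5710 = 1.5134 bits


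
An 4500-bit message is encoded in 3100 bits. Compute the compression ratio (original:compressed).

Compression ratio = Original / Compressed
= 4500 / 3100 = 1.45:1


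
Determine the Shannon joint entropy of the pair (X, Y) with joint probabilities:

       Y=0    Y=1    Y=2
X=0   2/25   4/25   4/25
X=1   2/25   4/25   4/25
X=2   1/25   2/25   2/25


H(X,Y) = -Σ p(x,y) log₂ p(x,y)
  p(0,0)=2/25: -0.0800 × log₂(0.0800) = 0.2915
  p(0,1)=4/25: -0.1600 × log₂(0.1600) = 0.4230
  p(0,2)=4/25: -0.1600 × log₂(0.1600) = 0.4230
  p(1,0)=2/25: -0.0800 × log₂(0.0800) = 0.2915
  p(1,1)=4/25: -0.1600 × log₂(0.1600) = 0.4230
  p(1,2)=4/25: -0.1600 × log₂(0.1600) = 0.4230
  p(2,0)=1/25: -0.0400 × log₂(0.0400) = 0.1858
  p(2,1)=2/25: -0.0800 × log₂(0.0800) = 0.2915
  p(2,2)=2/25: -0.0800 × log₂(0.0800) = 0.2915
H(X,Y) = 3.0439 bits


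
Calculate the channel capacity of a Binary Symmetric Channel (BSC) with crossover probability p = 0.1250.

For BSC with error probability p:
C = 1 - H(p) where H(p) is binary entropy
H(0.1250) = -0.1250 × log₂(0.1250) - 0.8750 × log₂(0.8750)
H(p) = 0.5436
C = 1 - 0.5436 = 0.4564 bits/use


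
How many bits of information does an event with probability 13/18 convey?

Information content I(x) = -log₂(p(x))
I = -log₂(13/18) = -log₂(0.7222)
I = 0.4695 bits


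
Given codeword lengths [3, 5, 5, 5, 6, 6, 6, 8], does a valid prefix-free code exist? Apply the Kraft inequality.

Kraft inequality: Σ 2^(-l_i) ≤ 1 for prefix-free code
Calculating: 2^(-3) + 2^(-5) + 2^(-5) + 2^(-5) + 2^(-6) + 2^(-6) + 2^(-6) + 2^(-8)
= 0.125 + 0.03125 + 0.03125 + 0.03125 + 0.015625 + 0.015625 + 0.015625 + 0.00390625
= 0.2695
Since 0.2695 ≤ 1, prefix-free code exists


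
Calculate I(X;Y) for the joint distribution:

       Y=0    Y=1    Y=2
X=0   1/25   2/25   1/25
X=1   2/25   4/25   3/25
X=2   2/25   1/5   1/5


H(X) = 1.4619, H(Y) = 1.5161, H(X,Y) = 2.9649
I(X;Y) = H(X) + H(Y) - H(X,Y) = 0.0132 bits


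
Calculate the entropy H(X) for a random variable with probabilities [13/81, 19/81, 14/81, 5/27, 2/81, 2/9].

H(X) = -Σ p(x) log₂ p(x)
  -13/81 × log₂(13/81) = 0.4236
  -19/81 × log₂(19/81) = 0.4907
  -14/81 × log₂(14/81) = 0.4377
  -5/27 × log₂(5/27) = 0.4505
  -2/81 × log₂(2/81) = 0.1318
  -2/9 × log₂(2/9) = 0.4822
H(X) = 2.4166 bits


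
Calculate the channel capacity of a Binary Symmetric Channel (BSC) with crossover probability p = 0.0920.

For BSC with error probability p:
C = 1 - H(p) where H(p) is binary entropy
H(0.0920) = -0.0920 × log₂(0.0920) - 0.9080 × log₂(0.9080)
H(p) = 0.4431
C = 1 - 0.4431 = 0.5569 bits/use


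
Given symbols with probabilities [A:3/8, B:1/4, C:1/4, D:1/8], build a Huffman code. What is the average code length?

Huffman tree construction:
Combine smallest probabilities repeatedly
Resulting codes:
  A: 11 (length 2)
  B: 01 (length 2)
  C: 10 (length 2)
  D: 00 (length 2)
Average length = Σ p(s) × length(s) = 2.0000 bits


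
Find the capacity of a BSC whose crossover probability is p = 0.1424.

For BSC with error probability p:
C = 1 - H(p) where H(p) is binary entropy
H(0.1424) = -0.1424 × log₂(0.1424) - 0.8576 × log₂(0.8576)
H(p) = 0.5905
C = 1 - 0.5905 = 0.4095 bits/use


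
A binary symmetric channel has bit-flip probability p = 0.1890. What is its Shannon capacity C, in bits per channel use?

For BSC with error probability p:
C = 1 - H(p) where H(p) is binary entropy
H(0.1890) = -0.1890 × log₂(0.1890) - 0.8110 × log₂(0.8110)
H(p) = 0.6994
C = 1 - 0.6994 = 0.3006 bits/use


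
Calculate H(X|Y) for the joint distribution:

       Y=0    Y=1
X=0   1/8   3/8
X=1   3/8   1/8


H(X|Y) = Σ_y p(y) H(X|Y=y)
  p(Y=0) = 1/2, H(X|Y=0) = 0.8113
  p(Y=1) = 1/2, H(X|Y=1) = 0.8113
H(X|Y) = 0.5000×0.8113 + 0.5000×0.8113 = 0.8113 bits


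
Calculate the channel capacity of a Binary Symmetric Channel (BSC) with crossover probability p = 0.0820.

For BSC with error probability p:
C = 1 - H(p) where H(p) is binary entropy
H(0.0820) = -0.0820 × log₂(0.0820) - 0.9180 × log₂(0.9180)
H(p) = 0.4092
C = 1 - 0.4092 = 0.5908 bits/use


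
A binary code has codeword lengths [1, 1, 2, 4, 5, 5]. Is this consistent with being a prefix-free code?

Kraft inequality: Σ 2^(-l_i) ≤ 1 for prefix-free code
Calculating: 2^(-1) + 2^(-1) + 2^(-2) + 2^(-4) + 2^(-5) + 2^(-5)
= 0.5 + 0.5 + 0.25 + 0.0625 + 0.03125 + 0.03125
= 1.3750
Since 1.3750 > 1, prefix-free code does not exist


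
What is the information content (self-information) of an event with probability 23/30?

Information content I(x) = -log₂(p(x))
I = -log₂(23/30) = -log₂(0.7667)
I = 0.3833 bits


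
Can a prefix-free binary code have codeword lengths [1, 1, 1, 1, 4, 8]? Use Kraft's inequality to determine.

Kraft inequality: Σ 2^(-l_i) ≤ 1 for prefix-free code
Calculating: 2^(-1) + 2^(-1) + 2^(-1) + 2^(-1) + 2^(-4) + 2^(-8)
= 0.5 + 0.5 + 0.5 + 0.5 + 0.0625 + 0.00390625
= 2.0664
Since 2.0664 > 1, prefix-free code does not exist


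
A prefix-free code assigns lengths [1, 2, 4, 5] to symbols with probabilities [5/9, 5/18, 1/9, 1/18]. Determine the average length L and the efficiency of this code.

Average length L = Σ p_i × l_i = 1.8333 bits
Entropy H = 1.5683 bits
Efficiency η = H/L × 100% = 85.54%


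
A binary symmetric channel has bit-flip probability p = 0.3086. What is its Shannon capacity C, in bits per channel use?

For BSC with error probability p:
C = 1 - H(p) where H(p) is binary entropy
H(0.3086) = -0.3086 × log₂(0.3086) - 0.6914 × log₂(0.6914)
H(p) = 0.8916
C = 1 - 0.8916 = 0.1084 bits/use


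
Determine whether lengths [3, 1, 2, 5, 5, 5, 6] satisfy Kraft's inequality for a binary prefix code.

Kraft inequality: Σ 2^(-l_i) ≤ 1 for prefix-free code
Calculating: 2^(-3) + 2^(-1) + 2^(-2) + 2^(-5) + 2^(-5) + 2^(-5) + 2^(-6)
= 0.125 + 0.5 + 0.25 + 0.03125 + 0.03125 + 0.03125 + 0.015625
= 0.9844
Since 0.9844 ≤ 1, prefix-free code exists


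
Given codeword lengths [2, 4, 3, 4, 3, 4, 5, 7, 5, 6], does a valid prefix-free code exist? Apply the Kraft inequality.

Kraft inequality: Σ 2^(-l_i) ≤ 1 for prefix-free code
Calculating: 2^(-2) + 2^(-4) + 2^(-3) + 2^(-4) + 2^(-3) + 2^(-4) + 2^(-5) + 2^(-7) + 2^(-5) + 2^(-6)
= 0.25 + 0.0625 + 0.125 + 0.0625 + 0.125 + 0.0625 + 0.03125 + 0.0078125 + 0.03125 + 0.015625
= 0.7734
Since 0.7734 ≤ 1, prefix-free code exists


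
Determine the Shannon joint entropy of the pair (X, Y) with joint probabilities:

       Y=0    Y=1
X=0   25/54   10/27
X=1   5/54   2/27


H(X,Y) = -Σ p(x,y) log₂ p(x,y)
  p(0,0)=25/54: -0.4630 × log₂(0.4630) = 0.5144
  p(0,1)=10/27: -0.3704 × log₂(0.3704) = 0.5307
  p(1,0)=5/54: -0.0926 × log₂(0.0926) = 0.3179
  p(1,1)=2/27: -0.0741 × log₂(0.0741) = 0.2781
H(X,Y) = 1.6411 bits


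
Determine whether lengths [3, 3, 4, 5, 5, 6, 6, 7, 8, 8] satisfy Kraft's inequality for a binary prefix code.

Kraft inequality: Σ 2^(-l_i) ≤ 1 for prefix-free code
Calculating: 2^(-3) + 2^(-3) + 2^(-4) + 2^(-5) + 2^(-5) + 2^(-6) + 2^(-6) + 2^(-7) + 2^(-8) + 2^(-8)
= 0.125 + 0.125 + 0.0625 + 0.03125 + 0.03125 + 0.015625 + 0.015625 + 0.0078125 + 0.00390625 + 0.00390625
= 0.4219
Since 0.4219 ≤ 1, prefix-free code exists


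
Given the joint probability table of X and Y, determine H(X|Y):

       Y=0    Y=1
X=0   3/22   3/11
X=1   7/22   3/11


H(X|Y) = Σ_y p(y) H(X|Y=y)
  p(Y=0) = 5/11, H(X|Y=0) = 0.8813
  p(Y=1) = 6/11, H(X|Y=1) = 1.0000
H(X|Y) = 0.4545×0.8813 + 0.5455×1.0000 = 0.9460 bits


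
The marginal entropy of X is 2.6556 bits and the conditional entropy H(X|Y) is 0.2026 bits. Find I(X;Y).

I(X;Y) = H(X) - H(X|Y)
I(X;Y) = 2.6556 - 0.2026 = 2.453 bits


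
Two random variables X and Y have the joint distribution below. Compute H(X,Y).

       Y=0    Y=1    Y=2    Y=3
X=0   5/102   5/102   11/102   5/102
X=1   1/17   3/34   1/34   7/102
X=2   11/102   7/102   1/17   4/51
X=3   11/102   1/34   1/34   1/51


H(X,Y) = -Σ p(x,y) log₂ p(x,y)
  p(0,0)=5/102: -0.0490 × log₂(0.0490) = 0.2133
  p(0,1)=5/102: -0.0490 × log₂(0.0490) = 0.2133
  p(0,2)=11/102: -0.1078 × log₂(0.1078) = 0.3465
  p(0,3)=5/102: -0.0490 × log₂(0.0490) = 0.2133
  p(1,0)=1/17: -0.0588 × log₂(0.0588) = 0.2404
  p(1,1)=3/34: -0.0882 × log₂(0.0882) = 0.3090
  p(1,2)=1/34: -0.0294 × log₂(0.0294) = 0.1496
  p(1,3)=7/102: -0.0686 × log₂(0.0686) = 0.2652
  p(2,0)=11/102: -0.1078 × log₂(0.1078) = 0.3465
  p(2,1)=7/102: -0.0686 × log₂(0.0686) = 0.2652
  p(2,2)=1/17: -0.0588 × log₂(0.0588) = 0.2404
  p(2,3)=4/51: -0.0784 × log₂(0.0784) = 0.2880
  p(3,0)=11/102: -0.1078 × log₂(0.1078) = 0.3465
  p(3,1)=1/34: -0.0294 × log₂(0.0294) = 0.1496
  p(3,2)=1/34: -0.0294 × log₂(0.0294) = 0.1496
  p(3,3)=1/51: -0.0196 × log₂(0.0196) = 0.1112
H(X,Y) = 3.8479 bits


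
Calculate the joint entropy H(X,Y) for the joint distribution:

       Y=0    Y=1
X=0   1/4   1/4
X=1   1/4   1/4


H(X,Y) = -Σ p(x,y) log₂ p(x,y)
  p(0,0)=1/4: -0.2500 × log₂(0.2500) = 0.5000
  p(0,1)=1/4: -0.2500 × log₂(0.2500) = 0.5000
  p(1,0)=1/4: -0.2500 × log₂(0.2500) = 0.5000
  p(1,1)=1/4: -0.2500 × log₂(0.2500) = 0.5000
H(X,Y) = 2.0000 bits


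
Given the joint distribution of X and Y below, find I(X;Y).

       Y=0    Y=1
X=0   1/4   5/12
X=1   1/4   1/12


H(X) = 0.9183, H(Y) = 1.0000, H(X,Y) = 1.8250
I(X;Y) = H(X) + H(Y) - H(X,Y) = 0.0933 bits


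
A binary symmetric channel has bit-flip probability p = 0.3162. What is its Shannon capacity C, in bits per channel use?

For BSC with error probability p:
C = 1 - H(p) where H(p) is binary entropy
H(0.3162) = -0.3162 × log₂(0.3162) - 0.6838 × log₂(0.6838)
H(p) = 0.9002
C = 1 - 0.9002 = 0.0998 bits/use


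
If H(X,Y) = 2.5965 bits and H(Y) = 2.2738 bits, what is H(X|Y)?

Chain rule: H(X,Y) = H(X|Y) + H(Y)
H(X|Y) = H(X,Y) - H(Y) = 2.5965 - 2.2738 = 0.3227 bits


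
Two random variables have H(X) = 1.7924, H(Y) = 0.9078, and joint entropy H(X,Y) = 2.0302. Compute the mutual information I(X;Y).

I(X;Y) = H(X) + H(Y) - H(X,Y)
I(X;Y) = 1.7924 + 0.9078 - 2.0302 = 0.67 bits


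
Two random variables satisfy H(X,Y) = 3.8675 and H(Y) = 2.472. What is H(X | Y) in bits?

Chain rule: H(X,Y) = H(X|Y) + H(Y)
H(X|Y) = H(X,Y) - H(Y) = 3.8675 - 2.472 = 1.3955 bits


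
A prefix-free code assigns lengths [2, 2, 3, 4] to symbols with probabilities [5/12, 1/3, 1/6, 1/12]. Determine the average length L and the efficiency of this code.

Average length L = Σ p_i × l_i = 2.3333 bits
Entropy H = 1.7842 bits
Efficiency η = H/L × 100% = 76.46%


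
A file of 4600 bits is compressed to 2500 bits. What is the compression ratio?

Compression ratio = Original / Compressed
= 4600 / 2500 = 1.84:1


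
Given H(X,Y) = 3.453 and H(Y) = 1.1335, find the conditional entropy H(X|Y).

Chain rule: H(X,Y) = H(X|Y) + H(Y)
H(X|Y) = H(X,Y) - H(Y) = 3.453 - 1.1335 = 2.3195 bits


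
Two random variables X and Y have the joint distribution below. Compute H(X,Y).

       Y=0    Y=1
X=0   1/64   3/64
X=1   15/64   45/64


H(X,Y) = -Σ p(x,y) log₂ p(x,y)
  p(0,0)=1/64: -0.0156 × log₂(0.0156) = 0.0938
  p(0,1)=3/64: -0.0469 × log₂(0.0469) = 0.2070
  p(1,0)=15/64: -0.2344 × log₂(0.2344) = 0.4906
  p(1,1)=45/64: -0.7031 × log₂(0.7031) = 0.3573
H(X,Y) = 1.1486 bits


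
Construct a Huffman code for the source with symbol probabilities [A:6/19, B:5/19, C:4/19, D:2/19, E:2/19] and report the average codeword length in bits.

Huffman tree construction:
Combine smallest probabilities repeatedly
Resulting codes:
  A: 11 (length 2)
  B: 10 (length 2)
  C: 00 (length 2)
  D: 010 (length 3)
  E: 011 (length 3)
Average length = Σ p(s) × length(s) = 2.2105 bits


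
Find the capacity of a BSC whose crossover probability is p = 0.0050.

For BSC with error probability p:
C = 1 - H(p) where H(p) is binary entropy
H(0.0050) = -0.0050 × log₂(0.0050) - 0.9950 × log₂(0.9950)
H(p) = 0.0454
C = 1 - 0.0454 = 0.9546 bits/use


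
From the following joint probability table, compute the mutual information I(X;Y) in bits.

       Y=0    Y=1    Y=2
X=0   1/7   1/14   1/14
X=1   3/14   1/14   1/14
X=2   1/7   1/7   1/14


H(X) = 1.5774, H(Y) = 1.4926, H(X,Y) = 3.0391
I(X;Y) = H(X) + H(Y) - H(X,Y) = 0.0309 bits


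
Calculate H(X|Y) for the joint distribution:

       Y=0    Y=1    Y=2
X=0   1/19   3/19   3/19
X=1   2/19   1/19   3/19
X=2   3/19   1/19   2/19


H(X|Y) = Σ_y p(y) H(X|Y=y)
  p(Y=0) = 6/19, H(X|Y=0) = 1.4591
  p(Y=1) = 5/19, H(X|Y=1) = 1.3710
  p(Y=2) = 8/19, H(X|Y=2) = 1.5613
H(X|Y) = 0.3158×1.4591 + 0.2632×1.3710 + 0.4211×1.5613 = 1.4789 bits


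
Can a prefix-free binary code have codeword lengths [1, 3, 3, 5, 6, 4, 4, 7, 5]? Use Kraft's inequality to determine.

Kraft inequality: Σ 2^(-l_i) ≤ 1 for prefix-free code
Calculating: 2^(-1) + 2^(-3) + 2^(-3) + 2^(-5) + 2^(-6) + 2^(-4) + 2^(-4) + 2^(-7) + 2^(-5)
= 0.5 + 0.125 + 0.125 + 0.03125 + 0.015625 + 0.0625 + 0.0625 + 0.0078125 + 0.03125
= 0.9609
Since 0.9609 ≤ 1, prefix-free code exists


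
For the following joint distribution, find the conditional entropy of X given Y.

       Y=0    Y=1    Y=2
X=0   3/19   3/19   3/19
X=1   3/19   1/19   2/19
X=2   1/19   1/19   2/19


H(X|Y) = Σ_y p(y) H(X|Y=y)
  p(Y=0) = 7/19, H(X|Y=0) = 1.4488
  p(Y=1) = 5/19, H(X|Y=1) = 1.3710
  p(Y=2) = 7/19, H(X|Y=2) = 1.5567
H(X|Y) = 0.3684×1.4488 + 0.2632×1.3710 + 0.3684×1.5567 = 1.4681 bits


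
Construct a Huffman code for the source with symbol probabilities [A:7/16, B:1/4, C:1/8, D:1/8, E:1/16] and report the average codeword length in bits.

Huffman tree construction:
Combine smallest probabilities repeatedly
Resulting codes:
  A: 0 (length 1)
  B: 10 (length 2)
  C: 1111 (length 4)
  D: 110 (length 3)
  E: 1110 (length 4)
Average length = Σ p(s) × length(s) = 2.0625 bits


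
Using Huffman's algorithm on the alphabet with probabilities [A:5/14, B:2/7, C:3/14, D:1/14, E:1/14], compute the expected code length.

Huffman tree construction:
Combine smallest probabilities repeatedly
Resulting codes:
  A: 11 (length 2)
  B: 10 (length 2)
  C: 01 (length 2)
  D: 000 (length 3)
  E: 001 (length 3)
Average length = Σ p(s) × length(s) = 2.1429 bits


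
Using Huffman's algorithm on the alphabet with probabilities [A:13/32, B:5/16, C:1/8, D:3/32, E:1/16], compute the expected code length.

Huffman tree construction:
Combine smallest probabilities repeatedly
Resulting codes:
  A: 0 (length 1)
  B: 11 (length 2)
  C: 100 (length 3)
  D: 1011 (length 4)
  E: 1010 (length 4)
Average length = Σ p(s) × length(s) = 2.0312 bits


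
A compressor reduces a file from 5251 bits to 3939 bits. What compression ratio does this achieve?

Compression ratio = Original / Compressed
= 5251 / 3939 = 1.33:1


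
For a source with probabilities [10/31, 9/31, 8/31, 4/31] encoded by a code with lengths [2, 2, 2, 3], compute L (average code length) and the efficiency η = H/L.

Average length L = Σ p_i × l_i = 2.1290 bits
Entropy H = 1.9300 bits
Efficiency η = H/L × 100% = 90.65%


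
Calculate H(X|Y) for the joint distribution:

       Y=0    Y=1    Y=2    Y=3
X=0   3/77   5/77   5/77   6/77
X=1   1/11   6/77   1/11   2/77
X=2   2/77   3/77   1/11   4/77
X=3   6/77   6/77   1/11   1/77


H(X|Y) = Σ_y p(y) H(X|Y=y)
  p(Y=0) = 18/77, H(X|Y=0) = 1.8413
  p(Y=1) = 20/77, H(X|Y=1) = 1.9527
  p(Y=2) = 26/77, H(X|Y=2) = 1.9864
  p(Y=3) = 13/77, H(X|Y=3) = 1.7381
H(X|Y) = 0.2338×1.8413 + 0.2597×1.9527 + 0.3377×1.9864 + 0.1688×1.7381 = 1.9018 bits


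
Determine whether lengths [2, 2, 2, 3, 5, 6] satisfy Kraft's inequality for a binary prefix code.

Kraft inequality: Σ 2^(-l_i) ≤ 1 for prefix-free code
Calculating: 2^(-2) + 2^(-2) + 2^(-2) + 2^(-3) + 2^(-5) + 2^(-6)
= 0.25 + 0.25 + 0.25 + 0.125 + 0.03125 + 0.015625
= 0.9219
Since 0.9219 ≤ 1, prefix-free code exists


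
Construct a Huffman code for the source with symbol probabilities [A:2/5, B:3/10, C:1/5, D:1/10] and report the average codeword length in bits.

Huffman tree construction:
Combine smallest probabilities repeatedly
Resulting codes:
  A: 0 (length 1)
  B: 10 (length 2)
  C: 111 (length 3)
  D: 110 (length 3)
Average length = Σ p(s) × length(s) = 1.9000 bits


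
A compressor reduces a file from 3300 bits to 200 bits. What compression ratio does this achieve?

Compression ratio = Original / Compressed
= 3300 / 200 = 16.50:1


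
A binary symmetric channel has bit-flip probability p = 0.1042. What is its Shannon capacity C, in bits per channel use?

For BSC with error probability p:
C = 1 - H(p) where H(p) is binary entropy
H(0.1042) = -0.1042 × log₂(0.1042) - 0.8958 × log₂(0.8958)
H(p) = 0.4822
C = 1 - 0.4822 = 0.5178 bits/use


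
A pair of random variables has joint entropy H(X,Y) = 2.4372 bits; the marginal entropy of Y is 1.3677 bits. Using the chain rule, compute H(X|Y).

Chain rule: H(X,Y) = H(X|Y) + H(Y)
H(X|Y) = H(X,Y) - H(Y) = 2.4372 - 1.3677 = 1.0695 bits


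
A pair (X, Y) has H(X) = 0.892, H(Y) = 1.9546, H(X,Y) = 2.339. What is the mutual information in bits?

I(X;Y) = H(X) + H(Y) - H(X,Y)
I(X;Y) = 0.892 + 1.9546 - 2.339 = 0.5076 bits


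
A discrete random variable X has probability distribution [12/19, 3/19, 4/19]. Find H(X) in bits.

H(X) = -Σ p(x) log₂ p(x)
  -12/19 × log₂(12/19) = 0.4187
  -3/19 × log₂(3/19) = 0.4205
  -4/19 × log₂(4/19) = 0.4732
H(X) = 1.3124 bits


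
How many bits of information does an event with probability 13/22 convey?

Information content I(x) = -log₂(p(x))
I = -log₂(13/22) = -log₂(0.5909)
I = 0.7590 bits


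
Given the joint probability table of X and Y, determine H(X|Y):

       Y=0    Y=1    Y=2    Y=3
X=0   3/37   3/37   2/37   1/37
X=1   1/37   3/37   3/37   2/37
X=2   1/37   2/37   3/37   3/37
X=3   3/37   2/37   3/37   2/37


H(X|Y) = Σ_y p(y) H(X|Y=y)
  p(Y=0) = 8/37, H(X|Y=0) = 1.8113
  p(Y=1) = 10/37, H(X|Y=1) = 1.9710
  p(Y=2) = 11/37, H(X|Y=2) = 1.9808
  p(Y=3) = 8/37, H(X|Y=3) = 1.9056
H(X|Y) = 0.2162×1.8113 + 0.2703×1.9710 + 0.2973×1.9808 + 0.2162×1.9056 = 1.9252 bits


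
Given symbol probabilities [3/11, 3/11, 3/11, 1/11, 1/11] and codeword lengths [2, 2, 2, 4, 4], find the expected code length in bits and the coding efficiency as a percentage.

Average length L = Σ p_i × l_i = 2.3636 bits
Entropy H = 2.1626 bits
Efficiency η = H/L × 100% = 91.50%


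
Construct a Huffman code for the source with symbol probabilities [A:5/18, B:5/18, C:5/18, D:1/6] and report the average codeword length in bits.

Huffman tree construction:
Combine smallest probabilities repeatedly
Resulting codes:
  A: 01 (length 2)
  B: 10 (length 2)
  C: 11 (length 2)
  D: 00 (length 2)
Average length = Σ p(s) × length(s) = 2.0000 bits


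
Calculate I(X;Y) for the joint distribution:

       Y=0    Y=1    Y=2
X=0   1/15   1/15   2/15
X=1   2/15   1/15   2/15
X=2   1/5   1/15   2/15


H(X) = 1.5656, H(Y) = 1.5219, H(X,Y) = 3.0566
I(X;Y) = H(X) + H(Y) - H(X,Y) = 0.0310 bits


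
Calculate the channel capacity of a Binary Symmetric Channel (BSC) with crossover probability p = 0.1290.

For BSC with error probability p:
C = 1 - H(p) where H(p) is binary entropy
H(0.1290) = -0.1290 × log₂(0.1290) - 0.8710 × log₂(0.8710)
H(p) = 0.5547
C = 1 - 0.5547 = 0.4453 bits/use


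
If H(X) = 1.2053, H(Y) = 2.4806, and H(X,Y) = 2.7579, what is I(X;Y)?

I(X;Y) = H(X) + H(Y) - H(X,Y)
I(X;Y) = 1.2053 + 2.4806 - 2.7579 = 0.928 bits


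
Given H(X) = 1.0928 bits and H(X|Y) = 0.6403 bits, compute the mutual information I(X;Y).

I(X;Y) = H(X) - H(X|Y)
I(X;Y) = 1.0928 - 0.6403 = 0.4525 bits


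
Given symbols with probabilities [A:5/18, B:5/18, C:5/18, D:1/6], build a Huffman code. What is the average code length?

Huffman tree construction:
Combine smallest probabilities repeatedly
Resulting codes:
  A: 01 (length 2)
  B: 10 (length 2)
  C: 11 (length 2)
  D: 00 (length 2)
Average length = Σ p(s) × length(s) = 2.0000 bits


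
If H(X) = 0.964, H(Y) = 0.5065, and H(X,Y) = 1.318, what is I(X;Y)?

I(X;Y) = H(X) + H(Y) - H(X,Y)
I(X;Y) = 0.964 + 0.5065 - 1.318 = 0.1525 bits


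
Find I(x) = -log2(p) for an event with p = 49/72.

Information content I(x) = -log₂(p(x))
I = -log₂(49/72) = -log₂(0.6806)
I = 0.5552 bits


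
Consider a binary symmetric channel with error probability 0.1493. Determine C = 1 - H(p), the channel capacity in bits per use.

For BSC with error probability p:
C = 1 - H(p) where H(p) is binary entropy
H(0.1493) = -0.1493 × log₂(0.1493) - 0.8507 × log₂(0.8507)
H(p) = 0.6081
C = 1 - 0.6081 = 0.3919 bits/use


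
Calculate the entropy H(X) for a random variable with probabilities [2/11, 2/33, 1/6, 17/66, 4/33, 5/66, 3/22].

H(X) = -Σ p(x) log₂ p(x)
  -2/11 × log₂(2/11) = 0.4472
  -2/33 × log₂(2/33) = 0.2451
  -1/6 × log₂(1/6) = 0.4308
  -17/66 × log₂(17/66) = 0.5041
  -4/33 × log₂(4/33) = 0.3690
  -5/66 × log₂(5/66) = 0.2820
  -3/22 × log₂(3/22) = 0.3920
H(X) = 2.6702 bits


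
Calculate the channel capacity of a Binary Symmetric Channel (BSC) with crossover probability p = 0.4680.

For BSC with error probability p:
C = 1 - H(p) where H(p) is binary entropy
H(0.4680) = -0.4680 × log₂(0.4680) - 0.5320 × log₂(0.5320)
H(p) = 0.9970
C = 1 - 0.9970 = 0.0030 bits/use


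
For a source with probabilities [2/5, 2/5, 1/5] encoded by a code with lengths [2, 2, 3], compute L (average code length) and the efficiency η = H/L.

Average length L = Σ p_i × l_i = 2.2000 bits
Entropy H = 1.5219 bits
Efficiency η = H/L × 100% = 69.18%


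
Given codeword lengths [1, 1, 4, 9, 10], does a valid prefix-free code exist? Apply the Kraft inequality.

Kraft inequality: Σ 2^(-l_i) ≤ 1 for prefix-free code
Calculating: 2^(-1) + 2^(-1) + 2^(-4) + 2^(-9) + 2^(-10)
= 0.5 + 0.5 + 0.0625 + 0.001953125 + 0.0009765625
= 1.0654
Since 1.0654 > 1, prefix-free code does not exist


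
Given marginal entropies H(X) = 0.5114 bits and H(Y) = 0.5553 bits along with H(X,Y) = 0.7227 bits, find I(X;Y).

I(X;Y) = H(X) + H(Y) - H(X,Y)
I(X;Y) = 0.5114 + 0.5553 - 0.7227 = 0.344 bits


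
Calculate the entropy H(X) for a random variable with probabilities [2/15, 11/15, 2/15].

H(X) = -Σ p(x) log₂ p(x)
  -2/15 × log₂(2/15) = 0.3876
  -11/15 × log₂(11/15) = 0.3281
  -2/15 × log₂(2/15) = 0.3876
H(X) = 1.1033 bits


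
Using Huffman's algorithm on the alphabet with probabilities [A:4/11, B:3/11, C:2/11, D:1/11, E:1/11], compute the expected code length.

Huffman tree construction:
Combine smallest probabilities repeatedly
Resulting codes:
  A: 11 (length 2)
  B: 10 (length 2)
  C: 00 (length 2)
  D: 010 (length 3)
  E: 011 (length 3)
Average length = Σ p(s) × length(s) = 2.1818 bits


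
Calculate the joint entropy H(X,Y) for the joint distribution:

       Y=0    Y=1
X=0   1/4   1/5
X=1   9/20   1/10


H(X,Y) = -Σ p(x,y) log₂ p(x,y)
  p(0,0)=1/4: -0.2500 × log₂(0.2500) = 0.5000
  p(0,1)=1/5: -0.2000 × log₂(0.2000) = 0.4644
  p(1,0)=9/20: -0.4500 × log₂(0.4500) = 0.5184
  p(1,1)=1/10: -0.1000 × log₂(0.1000) = 0.3322
H(X,Y) = 1.8150 bits


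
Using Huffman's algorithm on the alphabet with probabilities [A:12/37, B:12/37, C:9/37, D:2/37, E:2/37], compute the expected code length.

Huffman tree construction:
Combine smallest probabilities repeatedly
Resulting codes:
  A: 10 (length 2)
  B: 11 (length 2)
  C: 01 (length 2)
  D: 000 (length 3)
  E: 001 (length 3)
Average length = Σ p(s) × length(s) = 2.1081 bits


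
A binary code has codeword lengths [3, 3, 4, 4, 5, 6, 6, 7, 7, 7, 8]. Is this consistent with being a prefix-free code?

Kraft inequality: Σ 2^(-l_i) ≤ 1 for prefix-free code
Calculating: 2^(-3) + 2^(-3) + 2^(-4) + 2^(-4) + 2^(-5) + 2^(-6) + 2^(-6) + 2^(-7) + 2^(-7) + 2^(-7) + 2^(-8)
= 0.125 + 0.125 + 0.0625 + 0.0625 + 0.03125 + 0.015625 + 0.015625 + 0.0078125 + 0.0078125 + 0.0078125 + 0.00390625
= 0.4648
Since 0.4648 ≤ 1, prefix-free code exists


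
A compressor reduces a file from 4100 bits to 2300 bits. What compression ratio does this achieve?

Compression ratio = Original / Compressed
= 4100 / 2300 = 1.78:1


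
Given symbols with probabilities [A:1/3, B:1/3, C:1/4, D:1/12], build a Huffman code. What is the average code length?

Huffman tree construction:
Combine smallest probabilities repeatedly
Resulting codes:
  A: 10 (length 2)
  B: 11 (length 2)
  C: 01 (length 2)
  D: 00 (length 2)
Average length = Σ p(s) × length(s) = 2.0000 bits


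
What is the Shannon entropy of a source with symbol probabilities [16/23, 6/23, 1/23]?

H(X) = -Σ p(x) log₂ p(x)
  -16/23 × log₂(16/23) = 0.3642
  -6/23 × log₂(6/23) = 0.5057
  -1/23 × log₂(1/23) = 0.1967
H(X) = 1.0666 bits


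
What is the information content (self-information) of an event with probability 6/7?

Information content I(x) = -log₂(p(x))
I = -log₂(6/7) = -log₂(0.8571)
I = 0.2224 bits


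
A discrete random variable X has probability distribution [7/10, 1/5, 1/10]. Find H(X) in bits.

H(X) = -Σ p(x) log₂ p(x)
  -7/10 × log₂(7/10) = 0.3602
  -1/5 × log₂(1/5) = 0.4644
  -1/10 × log₂(1/10) = 0.3322
H(X) = 1.1568 bits


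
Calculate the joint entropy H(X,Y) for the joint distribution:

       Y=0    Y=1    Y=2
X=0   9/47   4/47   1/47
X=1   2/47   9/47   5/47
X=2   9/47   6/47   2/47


H(X,Y) = -Σ p(x,y) log₂ p(x,y)
  p(0,0)=9/47: -0.1915 × log₂(0.1915) = 0.4566
  p(0,1)=4/47: -0.0851 × log₂(0.0851) = 0.3025
  p(0,2)=1/47: -0.0213 × log₂(0.0213) = 0.1182
  p(1,0)=2/47: -0.0426 × log₂(0.0426) = 0.1938
  p(1,1)=9/47: -0.1915 × log₂(0.1915) = 0.4566
  p(1,2)=5/47: -0.1064 × log₂(0.1064) = 0.3439
  p(2,0)=9/47: -0.1915 × log₂(0.1915) = 0.4566
  p(2,1)=6/47: -0.1277 × log₂(0.1277) = 0.3791
  p(2,2)=2/47: -0.0426 × log₂(0.0426) = 0.1938
H(X,Y) = 2.9012 bits


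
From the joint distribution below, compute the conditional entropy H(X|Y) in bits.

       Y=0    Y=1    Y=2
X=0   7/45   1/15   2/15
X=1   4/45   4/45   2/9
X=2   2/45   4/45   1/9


H(X|Y) = Σ_y p(y) H(X|Y=y)
  p(Y=0) = 13/45, H(X|Y=0) = 1.4196
  p(Y=1) = 11/45, H(X|Y=1) = 1.5726
  p(Y=2) = 7/15, H(X|Y=2) = 1.5190
H(X|Y) = 0.2889×1.4196 + 0.2444×1.5726 + 0.4667×1.5190 = 1.5034 bits


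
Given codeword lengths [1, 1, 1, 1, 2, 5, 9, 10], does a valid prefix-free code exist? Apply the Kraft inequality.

Kraft inequality: Σ 2^(-l_i) ≤ 1 for prefix-free code
Calculating: 2^(-1) + 2^(-1) + 2^(-1) + 2^(-1) + 2^(-2) + 2^(-5) + 2^(-9) + 2^(-10)
= 0.5 + 0.5 + 0.5 + 0.5 + 0.25 + 0.03125 + 0.001953125 + 0.0009765625
= 2.2842
Since 2.2842 > 1, prefix-free code does not exist


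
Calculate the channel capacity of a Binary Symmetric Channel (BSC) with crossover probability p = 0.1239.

For BSC with error probability p:
C = 1 - H(p) where H(p) is binary entropy
H(0.1239) = -0.1239 × log₂(0.1239) - 0.8761 × log₂(0.8761)
H(p) = 0.5405
C = 1 - 0.5405 = 0.4595 bits/use


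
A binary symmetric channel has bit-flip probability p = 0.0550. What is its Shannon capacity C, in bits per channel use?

For BSC with error probability p:
C = 1 - H(p) where H(p) is binary entropy
H(0.0550) = -0.0550 × log₂(0.0550) - 0.9450 × log₂(0.9450)
H(p) = 0.3073
C = 1 - 0.3073 = 0.6927 bits/use


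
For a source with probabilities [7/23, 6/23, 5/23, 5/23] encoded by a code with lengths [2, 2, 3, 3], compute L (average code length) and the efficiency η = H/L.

Average length L = Σ p_i × l_i = 2.4348 bits
Entropy H = 1.9853 bits
Efficiency η = H/L × 100% = 81.54%


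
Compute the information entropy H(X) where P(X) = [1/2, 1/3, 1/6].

H(X) = -Σ p(x) log₂ p(x)
  -1/2 × log₂(1/2) = 0.5000
  -1/3 × log₂(1/3) = 0.5283
  -1/6 × log₂(1/6) = 0.4308
H(X) = 1.4591 bits


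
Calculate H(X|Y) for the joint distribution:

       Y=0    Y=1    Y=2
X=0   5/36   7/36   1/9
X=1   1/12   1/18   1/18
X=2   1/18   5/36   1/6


H(X|Y) = Σ_y p(y) H(X|Y=y)
  p(Y=0) = 5/18, H(X|Y=0) = 1.4855
  p(Y=1) = 7/18, H(X|Y=1) = 1.4316
  p(Y=2) = 1/3, H(X|Y=2) = 1.4591
H(X|Y) = 0.2778×1.4855 + 0.3889×1.4316 + 0.3333×1.4591 = 1.4557 bits


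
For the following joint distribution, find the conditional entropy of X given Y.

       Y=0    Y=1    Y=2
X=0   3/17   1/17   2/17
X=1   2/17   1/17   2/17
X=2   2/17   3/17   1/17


H(X|Y) = Σ_y p(y) H(X|Y=y)
  p(Y=0) = 7/17, H(X|Y=0) = 1.5567
  p(Y=1) = 5/17, H(X|Y=1) = 1.3710
  p(Y=2) = 5/17, H(X|Y=2) = 1.5219
H(X|Y) = 0.4118×1.5567 + 0.2941×1.3710 + 0.2941×1.5219 = 1.4918 bits


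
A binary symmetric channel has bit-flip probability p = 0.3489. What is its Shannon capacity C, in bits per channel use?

For BSC with error probability p:
C = 1 - H(p) where H(p) is binary entropy
H(0.3489) = -0.3489 × log₂(0.3489) - 0.6511 × log₂(0.6511)
H(p) = 0.9331
C = 1 - 0.9331 = 0.0669 bits/use


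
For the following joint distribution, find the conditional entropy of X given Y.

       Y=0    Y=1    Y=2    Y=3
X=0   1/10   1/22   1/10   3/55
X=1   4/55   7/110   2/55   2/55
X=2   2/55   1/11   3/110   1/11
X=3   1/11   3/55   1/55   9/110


H(X|Y) = Σ_y p(y) H(X|Y=y)
  p(Y=0) = 3/10, H(X|Y=0) = 1.9149
  p(Y=1) = 14/55, H(X|Y=1) = 1.9506
  p(Y=2) = 2/11, H(X|Y=2) = 1.6815
  p(Y=3) = 29/110, H(X|Y=3) = 1.9180
H(X|Y) = 0.3000×1.9149 + 0.2545×1.9506 + 0.1818×1.6815 + 0.2636×1.9180 = 1.8824 bits


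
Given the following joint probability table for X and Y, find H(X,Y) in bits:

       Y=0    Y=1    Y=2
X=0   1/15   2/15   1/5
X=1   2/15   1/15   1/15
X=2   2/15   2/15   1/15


H(X,Y) = -Σ p(x,y) log₂ p(x,y)
  p(0,0)=1/15: -0.0667 × log₂(0.0667) = 0.2605
  p(0,1)=2/15: -0.1333 × log₂(0.1333) = 0.3876
  p(0,2)=1/5: -0.2000 × log₂(0.2000) = 0.4644
  p(1,0)=2/15: -0.1333 × log₂(0.1333) = 0.3876
  p(1,1)=1/15: -0.0667 × log₂(0.0667) = 0.2605
  p(1,2)=1/15: -0.0667 × log₂(0.0667) = 0.2605
  p(2,0)=2/15: -0.1333 × log₂(0.1333) = 0.3876
  p(2,1)=2/15: -0.1333 × log₂(0.1333) = 0.3876
  p(2,2)=1/15: -0.0667 × log₂(0.0667) = 0.2605
H(X,Y) = 3.0566 bits


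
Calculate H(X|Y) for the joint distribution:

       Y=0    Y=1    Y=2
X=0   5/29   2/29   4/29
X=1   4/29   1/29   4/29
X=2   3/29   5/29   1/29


H(X|Y) = Σ_y p(y) H(X|Y=y)
  p(Y=0) = 12/29, H(X|Y=0) = 1.5546
  p(Y=1) = 8/29, H(X|Y=1) = 1.2988
  p(Y=2) = 9/29, H(X|Y=2) = 1.3921
H(X|Y) = 0.4138×1.5546 + 0.2759×1.2988 + 0.3103×1.3921 = 1.4336 bits


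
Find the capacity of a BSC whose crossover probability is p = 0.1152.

For BSC with error probability p:
C = 1 - H(p) where H(p) is binary entropy
H(0.1152) = -0.1152 × log₂(0.1152) - 0.8848 × log₂(0.8848)
H(p) = 0.5154
C = 1 - 0.5154 = 0.4846 bits/use


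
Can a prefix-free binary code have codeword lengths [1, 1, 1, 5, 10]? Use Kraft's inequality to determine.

Kraft inequality: Σ 2^(-l_i) ≤ 1 for prefix-free code
Calculating: 2^(-1) + 2^(-1) + 2^(-1) + 2^(-5) + 2^(-10)
= 0.5 + 0.5 + 0.5 + 0.03125 + 0.0009765625
= 1.5322
Since 1.5322 > 1, prefix-free code does not exist


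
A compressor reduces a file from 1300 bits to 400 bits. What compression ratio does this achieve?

Compression ratio = Original / Compressed
= 1300 / 400 = 3.25:1


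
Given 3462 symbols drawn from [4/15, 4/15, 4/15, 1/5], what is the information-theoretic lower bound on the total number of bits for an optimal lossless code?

Entropy H = 1.9899 bits/symbol
Minimum bits = H × n = 1.9899 × 3462
= 6889.03 bits
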